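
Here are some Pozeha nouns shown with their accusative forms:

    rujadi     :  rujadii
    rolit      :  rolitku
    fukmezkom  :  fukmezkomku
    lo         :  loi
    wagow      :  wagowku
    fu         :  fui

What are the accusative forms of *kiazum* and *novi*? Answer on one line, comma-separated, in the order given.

kiazumku, novii

Looking at the final sound of each stem: -ku when the stem ends in a consonant (*rolit*, *fukmezkom*, *wagow*); -i when the stem ends in a vowel (*rujadi*, *lo*, *fu*).
Since the final sound of *kiazum* is /m/ (a consonant), it takes -ku, giving *kiazumku*.
*novi* — final sound /i/ (a vowel) → -i → *novii*.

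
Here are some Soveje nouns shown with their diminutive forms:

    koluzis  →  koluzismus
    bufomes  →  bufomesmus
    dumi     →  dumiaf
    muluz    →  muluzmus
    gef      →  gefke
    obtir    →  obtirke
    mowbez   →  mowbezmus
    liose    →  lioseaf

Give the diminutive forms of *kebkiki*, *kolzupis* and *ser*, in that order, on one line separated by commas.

The alternation tracks the final sound of the stem — -mus when the stem ends in a sibilant (*koluzis*, *bufomes*, *muluz*, *mowbez*); -ke when the stem ends in a non-sibilant consonant (*gef*, *obtir*); -af when the stem ends in a vowel (*dumi*, *liose*).
*kebkiki* — final sound /i/ (a vowel) → -af → *kebkikiaf*.
*kolzupis*: final sound = /s/, a sibilant → -mus → *kolzupismus*.
*ser* — final sound /r/ (a non-sibilant consonant) → -ke → *serke*.

kebkikiaf, kolzupismus, serke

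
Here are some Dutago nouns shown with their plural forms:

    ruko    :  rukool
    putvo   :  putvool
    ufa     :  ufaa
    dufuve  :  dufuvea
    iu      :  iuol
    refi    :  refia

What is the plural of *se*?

sea

The suffix is conditioned by the last vowel: -ol when the last vowel of the stem is a rounded vowel (*ruko*, *putvo*, *iu*); -a when the last vowel of the stem is an unrounded vowel (*ufa*, *dufuve*, *refi*).
Since the last vowel of *se* is /e/ (an unrounded vowel), it takes -a, giving *sea*.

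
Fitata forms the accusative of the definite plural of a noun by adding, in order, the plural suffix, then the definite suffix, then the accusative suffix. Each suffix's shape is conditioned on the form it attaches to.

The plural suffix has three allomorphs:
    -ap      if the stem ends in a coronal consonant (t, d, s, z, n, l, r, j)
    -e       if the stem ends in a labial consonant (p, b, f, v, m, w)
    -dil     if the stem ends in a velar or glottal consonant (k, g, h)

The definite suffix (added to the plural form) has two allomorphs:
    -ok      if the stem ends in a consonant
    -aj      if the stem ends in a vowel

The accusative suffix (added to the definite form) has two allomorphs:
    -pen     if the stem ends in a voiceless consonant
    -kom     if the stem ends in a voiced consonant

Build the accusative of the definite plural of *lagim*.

Since the final consonant of *lagim* is /m/ (labial), it takes -e, giving *lagime*.
Since the final sound of the plural form *lagime* is /e/ (a vowel), it takes -aj, giving *lagimeaj*.
The definite form *lagimeaj* — final consonant /j/ (voiced) → -kom → *lagimeajkom*.

lagimeajkom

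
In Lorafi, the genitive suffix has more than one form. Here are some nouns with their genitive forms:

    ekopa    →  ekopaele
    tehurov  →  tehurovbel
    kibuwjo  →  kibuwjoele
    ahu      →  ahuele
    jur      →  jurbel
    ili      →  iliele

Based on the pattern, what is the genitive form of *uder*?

Looking at the final sound of each stem: -bel when the stem ends in a consonant (*tehurov*, *jur*); -ele when the stem ends in a vowel (*ekopa*, *kibuwjo*, *ahu*, *ili*).
The final sound of *uder* is /r/, which is a consonant, so the suffix is -bel, giving *uderbel*.

uderbel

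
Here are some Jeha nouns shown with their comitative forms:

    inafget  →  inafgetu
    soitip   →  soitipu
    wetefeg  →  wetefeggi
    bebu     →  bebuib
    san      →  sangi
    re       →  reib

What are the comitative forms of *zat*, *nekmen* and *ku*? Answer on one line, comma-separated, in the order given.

Looking at the final sound of each stem: -u when the stem ends in a voiceless consonant (*inafget*, *soitip*); -gi when the stem ends in a voiced consonant (*wetefeg*, *san*); -ib when the stem ends in a vowel (*bebu*, *re*).
*zat*: final sound = /t/, a voiceless consonant → -u → *zatu*.
Since the final sound of *nekmen* is /n/ (a voiced consonant), it takes -gi, giving *nekmengi*.
Since the final sound of *ku* is /u/ (a vowel), it takes -ib, giving *kuib*.

zatu, nekmengi, kuib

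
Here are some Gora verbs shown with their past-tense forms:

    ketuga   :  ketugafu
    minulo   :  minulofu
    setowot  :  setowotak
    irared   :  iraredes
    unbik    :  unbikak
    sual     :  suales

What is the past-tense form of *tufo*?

tufofu

The suffix is conditioned by the final sound: -ak when the stem ends in a voiceless consonant (*setowot*, *unbik*); -es when the stem ends in a voiced consonant (*irared*, *sual*); -fu when the stem ends in a vowel (*ketuga*, *minulo*).
*tufo* — final sound /o/ (a vowel) → -fu → *tufofu*.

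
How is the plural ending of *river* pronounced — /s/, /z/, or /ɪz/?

The stem *river* ends in a voiced non-sibilant sound.
The plural suffix surfaces as /ɪz/ after sibilants, /s/ after other voiceless consonants, and /z/ after other voiced sounds.
So the plural -s on *river* is pronounced /z/.

/z/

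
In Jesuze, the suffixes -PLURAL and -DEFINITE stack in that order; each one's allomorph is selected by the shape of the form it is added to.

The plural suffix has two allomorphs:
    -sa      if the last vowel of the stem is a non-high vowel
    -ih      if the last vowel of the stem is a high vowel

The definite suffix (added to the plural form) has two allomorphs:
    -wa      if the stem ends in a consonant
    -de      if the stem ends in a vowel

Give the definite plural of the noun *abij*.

The last vowel of *abij* is /i/, which is a high vowel, so the plural suffix is -ih, giving *abijih*.
The final sound of the plural form *abijih* is /h/, which is a consonant, so the definite suffix is -wa, giving *abijihwa*.

abijihwa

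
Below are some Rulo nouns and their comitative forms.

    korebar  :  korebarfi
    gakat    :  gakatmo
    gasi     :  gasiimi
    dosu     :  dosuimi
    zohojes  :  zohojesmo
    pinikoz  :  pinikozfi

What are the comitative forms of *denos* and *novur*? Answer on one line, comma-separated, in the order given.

The pattern is voicing of the final sound: -mo when the stem ends in a voiceless consonant (*gakat*, *zohojes*); -fi when the stem ends in a voiced consonant (*korebar*, *pinikoz*); -imi when the stem ends in a vowel (*gasi*, *dosu*).
*denos*: final sound = /s/, a voiceless consonant → -mo → *denosmo*.
The final sound of *novur* is /r/, which is a voiced consonant, so the suffix is -fi, giving *novurfi*.

denosmo, novurfi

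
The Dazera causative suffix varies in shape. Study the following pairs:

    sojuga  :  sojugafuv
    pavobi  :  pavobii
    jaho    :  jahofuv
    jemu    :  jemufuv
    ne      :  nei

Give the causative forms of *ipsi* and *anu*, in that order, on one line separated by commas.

ipsii, anufuv

Looking at the last vowel of each stem: -i when the last vowel of the stem is a front vowel (*pavobi*, *ne*); -fuv when the last vowel of the stem is a back vowel (*sojuga*, *jaho*, *jemu*).
*ipsi* — last vowel /i/ (a front vowel) → -i → *ipsii*.
Since the last vowel of *anu* is /u/ (a back vowel), it takes -fuv, giving *anufuv*.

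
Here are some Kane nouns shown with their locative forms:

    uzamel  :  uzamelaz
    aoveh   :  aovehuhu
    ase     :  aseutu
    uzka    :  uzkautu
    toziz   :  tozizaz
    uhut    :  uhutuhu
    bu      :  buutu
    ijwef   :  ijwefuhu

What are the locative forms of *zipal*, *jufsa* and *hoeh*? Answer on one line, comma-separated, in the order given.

Looking at the final sound of each stem: -uhu when the stem ends in a voiceless consonant (*aoveh*, *uhut*, *ijwef*); -az when the stem ends in a voiced consonant (*uzamel*, *toziz*); -utu when the stem ends in a vowel (*ase*, *uzka*, *bu*).
*zipal*: final sound = /l/, a voiced consonant → -az → *zipalaz*.
Since the final sound of *jufsa* is /a/ (a vowel), it takes -utu, giving *jufsautu*.
The final sound of *hoeh* is /h/, which is a voiceless consonant, so the suffix is -uhu, giving *hoehuhu*.

zipalaz, jufsautu, hoehuhu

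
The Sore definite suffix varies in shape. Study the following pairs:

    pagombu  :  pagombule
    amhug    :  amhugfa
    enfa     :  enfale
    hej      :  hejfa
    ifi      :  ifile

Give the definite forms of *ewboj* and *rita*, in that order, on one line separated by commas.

ewbojfa, ritale

The pattern is consonant vs. vowel: -fa when the stem ends in a consonant (*amhug*, *hej*); -le when the stem ends in a vowel (*pagombu*, *enfa*, *ifi*).
*ewboj*: final sound = /j/, a consonant → -fa → *ewbojfa*.
Since the final sound of *rita* is /a/ (a vowel), it takes -le, giving *ritale*.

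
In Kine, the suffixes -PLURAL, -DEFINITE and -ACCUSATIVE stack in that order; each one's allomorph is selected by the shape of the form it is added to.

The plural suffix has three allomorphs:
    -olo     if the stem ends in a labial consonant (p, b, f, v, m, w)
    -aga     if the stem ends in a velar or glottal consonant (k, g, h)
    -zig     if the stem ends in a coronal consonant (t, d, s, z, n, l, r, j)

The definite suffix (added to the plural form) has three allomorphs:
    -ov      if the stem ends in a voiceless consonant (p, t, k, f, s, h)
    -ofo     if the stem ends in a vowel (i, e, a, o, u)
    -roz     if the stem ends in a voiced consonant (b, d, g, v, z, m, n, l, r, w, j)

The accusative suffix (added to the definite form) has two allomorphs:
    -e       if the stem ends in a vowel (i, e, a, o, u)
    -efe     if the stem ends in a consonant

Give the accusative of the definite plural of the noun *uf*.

ufoloofoe

*uf*: final consonant = /f/, labial → -olo → *ufolo*.
Since the final sound of the plural form *ufolo* is /o/ (a vowel), it takes -ofo, giving *ufoloofo*.
Since the final sound of the definite form *ufoloofo* is /o/ (a vowel), it takes -e, giving *ufoloofoe*.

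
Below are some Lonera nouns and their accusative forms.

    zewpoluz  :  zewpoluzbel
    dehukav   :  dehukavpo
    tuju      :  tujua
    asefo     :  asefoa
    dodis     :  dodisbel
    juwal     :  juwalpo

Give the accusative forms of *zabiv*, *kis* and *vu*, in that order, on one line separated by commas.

zabivpo, kisbel, vua

The pattern is sibilance of the final sound: -bel when the stem ends in a sibilant (*zewpoluz*, *dodis*); -po when the stem ends in a non-sibilant consonant (*dehukav*, *juwal*); -a when the stem ends in a vowel (*tuju*, *asefo*).
Since the final sound of *zabiv* is /v/ (a non-sibilant consonant), it takes -po, giving *zabivpo*.
*kis* — final sound /s/ (a sibilant) → -bel → *kisbel*.
The final sound of *vu* is /u/, which is a vowel, so the suffix is -a, giving *vua*.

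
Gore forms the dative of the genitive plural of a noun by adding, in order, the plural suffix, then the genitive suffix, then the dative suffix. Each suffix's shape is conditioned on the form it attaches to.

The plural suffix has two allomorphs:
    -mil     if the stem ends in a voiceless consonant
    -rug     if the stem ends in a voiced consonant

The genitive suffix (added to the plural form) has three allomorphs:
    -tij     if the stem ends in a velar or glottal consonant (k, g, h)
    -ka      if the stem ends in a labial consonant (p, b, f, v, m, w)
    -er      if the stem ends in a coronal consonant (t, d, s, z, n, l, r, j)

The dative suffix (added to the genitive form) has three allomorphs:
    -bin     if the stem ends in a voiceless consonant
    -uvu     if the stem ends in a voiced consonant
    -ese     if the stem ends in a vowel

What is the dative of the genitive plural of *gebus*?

Since the final consonant of *gebus* is /s/ (voiceless), it takes -mil, giving *gebusmil*.
The plural form *gebusmil* — final consonant /l/ (coronal) → -er → *gebusmiler*.
Since the final sound of the genitive form *gebusmiler* is /r/ (a voiced consonant), it takes -uvu, giving *gebusmileruvu*.

gebusmileruvu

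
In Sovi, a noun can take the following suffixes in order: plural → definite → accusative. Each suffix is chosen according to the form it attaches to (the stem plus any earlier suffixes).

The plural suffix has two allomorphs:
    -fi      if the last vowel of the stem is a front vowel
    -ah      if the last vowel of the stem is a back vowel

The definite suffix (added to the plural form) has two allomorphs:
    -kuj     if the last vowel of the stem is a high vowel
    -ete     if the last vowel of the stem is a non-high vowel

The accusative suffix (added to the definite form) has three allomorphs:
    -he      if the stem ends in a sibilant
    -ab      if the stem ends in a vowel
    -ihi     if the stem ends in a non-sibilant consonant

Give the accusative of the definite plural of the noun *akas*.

Since the last vowel of *akas* is /a/ (a back vowel), it takes -ah, giving *akasah*.
The plural form *akasah*: last vowel = /a/, a non-high vowel → -ete → *akasahete*.
The definite form *akasahete*: final sound = /e/, a vowel → -ab → *akasaheteab*.

akasaheteab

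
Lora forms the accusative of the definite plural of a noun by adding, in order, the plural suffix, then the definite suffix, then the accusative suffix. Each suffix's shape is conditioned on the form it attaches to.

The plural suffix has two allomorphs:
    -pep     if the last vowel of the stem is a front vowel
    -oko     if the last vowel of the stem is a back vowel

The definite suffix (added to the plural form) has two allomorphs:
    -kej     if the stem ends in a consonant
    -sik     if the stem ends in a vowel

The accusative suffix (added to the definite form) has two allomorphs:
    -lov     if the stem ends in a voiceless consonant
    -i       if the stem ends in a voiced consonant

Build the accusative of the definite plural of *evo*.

*evo* — last vowel /o/ (a back vowel) → -oko → *evooko*.
The plural form *evooko*: final sound = /o/, a vowel → -sik → *evookosik*.
The definite form *evookosik* — final consonant /k/ (voiceless) → -lov → *evookosiklov*.

evookosiklov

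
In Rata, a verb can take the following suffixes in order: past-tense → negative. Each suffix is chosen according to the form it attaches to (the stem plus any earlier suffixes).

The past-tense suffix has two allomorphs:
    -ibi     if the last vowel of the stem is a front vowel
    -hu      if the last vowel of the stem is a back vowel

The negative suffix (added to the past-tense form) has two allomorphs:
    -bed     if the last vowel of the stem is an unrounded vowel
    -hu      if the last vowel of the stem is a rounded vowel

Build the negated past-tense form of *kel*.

The last vowel of *kel* is /e/, which is a front vowel, so the past-tense suffix is -ibi, giving *kelibi*.
Since the last vowel of the past-tense form *kelibi* is /i/ (an unrounded vowel), it takes -bed, giving *kelibibed*.

kelibibed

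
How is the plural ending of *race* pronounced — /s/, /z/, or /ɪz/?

The stem *race* ends in a sibilant (/s, z, ʃ, ʒ, tʃ, dʒ/).
The plural suffix surfaces as /ɪz/ after sibilants, /s/ after other voiceless consonants, and /z/ after other voiced sounds.
So the plural -s on *race* is pronounced /ɪz/.

/ɪz/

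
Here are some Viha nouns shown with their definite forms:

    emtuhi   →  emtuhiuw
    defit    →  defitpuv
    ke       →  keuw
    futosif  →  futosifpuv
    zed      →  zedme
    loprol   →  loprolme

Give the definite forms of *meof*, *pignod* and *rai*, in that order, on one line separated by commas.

meofpuv, pignodme, raiuw

The alternation tracks the final sound of the stem — -puv when the stem ends in a voiceless consonant (*defit*, *futosif*); -me when the stem ends in a voiced consonant (*zed*, *loprol*); -uw when the stem ends in a vowel (*emtuhi*, *ke*).
The final sound of *meof* is /f/, which is a voiceless consonant, so the suffix is -puv, giving *meofpuv*.
*pignod*: final sound = /d/, a voiced consonant → -me → *pignodme*.
Since the final sound of *rai* is /i/ (a vowel), it takes -uw, giving *raiuw*.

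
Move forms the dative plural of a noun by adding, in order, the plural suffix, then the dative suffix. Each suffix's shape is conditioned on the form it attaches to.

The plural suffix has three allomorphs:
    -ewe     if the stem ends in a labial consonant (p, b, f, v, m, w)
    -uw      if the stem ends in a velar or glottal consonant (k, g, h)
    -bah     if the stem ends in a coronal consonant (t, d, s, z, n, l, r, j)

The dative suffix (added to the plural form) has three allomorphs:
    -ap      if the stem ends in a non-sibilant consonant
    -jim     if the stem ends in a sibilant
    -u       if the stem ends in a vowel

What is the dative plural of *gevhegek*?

*gevhegek* — final consonant /k/ (velar/glottal) → -uw → *gevhegekuw*.
The plural form *gevhegekuw*: final sound = /w/, a non-sibilant consonant → -ap → *gevhegekuwap*.

gevhegekuwap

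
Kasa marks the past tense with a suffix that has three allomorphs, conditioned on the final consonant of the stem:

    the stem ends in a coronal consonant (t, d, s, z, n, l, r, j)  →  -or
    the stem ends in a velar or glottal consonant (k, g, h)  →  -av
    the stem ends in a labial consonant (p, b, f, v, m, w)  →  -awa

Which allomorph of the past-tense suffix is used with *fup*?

*fup*: final consonant = /p/, labial → -awa.

-awa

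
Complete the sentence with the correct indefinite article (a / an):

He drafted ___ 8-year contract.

an

The indefinite article is chosen by the initial *sound* of the following word, not its spelling.
The number *8* is spoken "eight", beginning with /eɪt/ — a vowel sound.
So the article is *an*: He drafted an 8-year contract.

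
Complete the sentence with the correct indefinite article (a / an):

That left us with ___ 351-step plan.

The indefinite article is chosen by the initial *sound* of the following word, not its spelling.
The number *351* is spoken "three hundred …", beginning with /θriː/ — a consonant sound.
So the article is *a*: That left us with a 351-step plan.

a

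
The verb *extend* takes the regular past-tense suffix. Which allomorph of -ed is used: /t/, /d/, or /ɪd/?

The stem *extend* ends in /t/ or /d/.
The -ed suffix is realized as /ɪd/ after /t, d/; as /t/ after other voiceless consonants; and as /d/ after other voiced sounds.
So -ed on *extend* is pronounced /ɪd/.

/ɪd/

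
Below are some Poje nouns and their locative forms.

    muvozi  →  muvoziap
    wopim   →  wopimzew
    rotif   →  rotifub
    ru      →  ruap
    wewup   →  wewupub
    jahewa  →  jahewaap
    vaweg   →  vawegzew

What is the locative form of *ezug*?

ezugzew

The alternation tracks the final sound of the stem — -ub when the stem ends in a voiceless consonant (*rotif*, *wewup*); -zew when the stem ends in a voiced consonant (*wopim*, *vaweg*); -ap when the stem ends in a vowel (*muvozi*, *ru*, *jahewa*).
Since the final sound of *ezug* is /g/ (a voiced consonant), it takes -zew, giving *ezugzew*.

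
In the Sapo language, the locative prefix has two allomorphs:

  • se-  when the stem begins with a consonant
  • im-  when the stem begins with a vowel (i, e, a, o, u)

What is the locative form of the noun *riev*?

The first sound of *riev* is /r/, which is a consonant, so the prefix is se-, giving *seriev*.

seriev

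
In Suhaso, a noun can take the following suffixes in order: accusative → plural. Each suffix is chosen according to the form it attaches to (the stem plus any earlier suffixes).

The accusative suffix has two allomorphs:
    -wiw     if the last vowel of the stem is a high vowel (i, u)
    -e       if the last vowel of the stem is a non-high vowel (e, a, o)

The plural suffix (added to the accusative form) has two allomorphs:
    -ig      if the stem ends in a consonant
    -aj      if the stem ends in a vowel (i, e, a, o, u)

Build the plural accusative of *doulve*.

*doulve* — last vowel /e/ (a non-high vowel) → -e → *doulvee*.
The accusative form *doulvee*: final sound = /e/, a vowel → -aj → *doulveeaj*.

doulveeaj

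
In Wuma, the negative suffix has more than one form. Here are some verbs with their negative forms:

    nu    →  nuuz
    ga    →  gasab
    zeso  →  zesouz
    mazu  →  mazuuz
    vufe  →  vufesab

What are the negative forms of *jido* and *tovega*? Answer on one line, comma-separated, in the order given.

jidouz, tovegasab

The alternation tracks the last vowel of the stem — -uz when the last vowel of the stem is a rounded vowel (*nu*, *zeso*, *mazu*); -sab when the last vowel of the stem is an unrounded vowel (*ga*, *vufe*).
*jido*: last vowel = /o/, a rounded vowel → -uz → *jidouz*.
The last vowel of *tovega* is /a/, which is an unrounded vowel, so the suffix is -sab, giving *tovegasab*.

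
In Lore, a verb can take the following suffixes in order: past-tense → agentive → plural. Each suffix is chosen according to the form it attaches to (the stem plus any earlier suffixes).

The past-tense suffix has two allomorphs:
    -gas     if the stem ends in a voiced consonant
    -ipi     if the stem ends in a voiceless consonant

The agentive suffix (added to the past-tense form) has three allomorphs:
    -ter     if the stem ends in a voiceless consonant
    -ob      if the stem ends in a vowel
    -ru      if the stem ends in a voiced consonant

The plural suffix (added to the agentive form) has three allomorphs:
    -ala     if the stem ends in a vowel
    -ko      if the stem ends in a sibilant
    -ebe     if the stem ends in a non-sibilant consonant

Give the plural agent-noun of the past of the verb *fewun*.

fewungasterebe

*fewun*: final consonant = /n/, voiced → -gas → *fewungas*.
The final sound of the past-tense form *fewungas* is /s/, which is a voiceless consonant, so the agentive suffix is -ter, giving *fewungaster*.
Since the final sound of the agentive form *fewungaster* is /r/ (a non-sibilant consonant), it takes -ebe, giving *fewungasterebe*.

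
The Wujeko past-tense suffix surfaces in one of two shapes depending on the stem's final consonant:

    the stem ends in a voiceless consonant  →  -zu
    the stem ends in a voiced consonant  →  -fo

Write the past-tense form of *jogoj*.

*jogoj* — final consonant /j/ (voiced) → -fo → *jogojfo*.

jogojfo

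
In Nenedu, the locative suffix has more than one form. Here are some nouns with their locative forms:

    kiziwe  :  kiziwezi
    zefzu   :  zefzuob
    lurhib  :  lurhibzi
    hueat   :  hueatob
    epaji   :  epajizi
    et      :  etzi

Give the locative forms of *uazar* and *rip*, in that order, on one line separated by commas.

uazarob, ripzi

Looking at the last vowel of each stem: -zi when the last vowel of the stem is a front vowel (*kiziwe*, *lurhib*, *epaji*, *et*); -ob when the last vowel of the stem is a back vowel (*zefzu*, *hueat*).
Since the last vowel of *uazar* is /a/ (a back vowel), it takes -ob, giving *uazarob*.
*rip*: last vowel = /i/, a front vowel → -zi → *ripzi*.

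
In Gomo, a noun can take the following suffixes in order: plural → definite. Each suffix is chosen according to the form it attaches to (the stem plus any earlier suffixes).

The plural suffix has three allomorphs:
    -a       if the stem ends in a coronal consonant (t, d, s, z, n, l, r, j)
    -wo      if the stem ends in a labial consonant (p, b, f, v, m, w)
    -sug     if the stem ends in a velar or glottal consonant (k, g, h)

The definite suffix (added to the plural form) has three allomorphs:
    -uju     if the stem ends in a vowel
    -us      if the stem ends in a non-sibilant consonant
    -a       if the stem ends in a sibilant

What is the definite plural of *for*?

*for*: final consonant = /r/, coronal → -a → *fora*.
The final sound of the plural form *fora* is /a/, which is a vowel, so the definite suffix is -uju, giving *forauju*.

forauju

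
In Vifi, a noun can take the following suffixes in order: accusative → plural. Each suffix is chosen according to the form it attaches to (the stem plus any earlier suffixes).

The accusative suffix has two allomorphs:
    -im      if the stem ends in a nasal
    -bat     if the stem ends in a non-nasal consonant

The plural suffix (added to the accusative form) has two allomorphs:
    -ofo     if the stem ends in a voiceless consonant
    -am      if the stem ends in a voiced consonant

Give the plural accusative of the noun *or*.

orbatofo

Since the final consonant of *or* is /r/ (non-nasal), it takes -bat, giving *orbat*.
The accusative form *orbat*: final consonant = /t/, voiceless → -ofo → *orbatofo*.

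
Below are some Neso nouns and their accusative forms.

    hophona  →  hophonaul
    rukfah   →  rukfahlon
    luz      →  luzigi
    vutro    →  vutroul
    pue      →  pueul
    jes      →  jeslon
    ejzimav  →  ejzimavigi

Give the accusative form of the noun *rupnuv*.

The suffix is conditioned by the final sound: -lon when the stem ends in a voiceless consonant (*rukfah*, *jes*); -igi when the stem ends in a voiced consonant (*luz*, *ejzimav*); -ul when the stem ends in a vowel (*hophona*, *vutro*, *pue*).
Since the final sound of *rupnuv* is /v/ (a voiced consonant), it takes -igi, giving *rupnuvigi*.

rupnuvigi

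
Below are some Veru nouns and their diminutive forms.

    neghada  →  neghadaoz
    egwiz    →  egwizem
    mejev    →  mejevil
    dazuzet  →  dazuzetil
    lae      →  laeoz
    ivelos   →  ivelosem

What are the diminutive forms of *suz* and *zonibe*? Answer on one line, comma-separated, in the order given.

suzem, zonibeoz

The pattern is sibilance of the final sound: -em when the stem ends in a sibilant (*egwiz*, *ivelos*); -il when the stem ends in a non-sibilant consonant (*mejev*, *dazuzet*); -oz when the stem ends in a vowel (*neghada*, *lae*).
*suz*: final sound = /z/, a sibilant → -em → *suzem*.
*zonibe*: final sound = /e/, a vowel → -oz → *zonibeoz*.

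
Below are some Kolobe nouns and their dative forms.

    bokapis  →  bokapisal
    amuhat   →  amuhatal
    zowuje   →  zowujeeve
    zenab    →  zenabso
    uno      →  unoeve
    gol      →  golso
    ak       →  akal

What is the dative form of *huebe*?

The pattern is voicing of the final sound: -al when the stem ends in a voiceless consonant (*bokapis*, *amuhat*, *ak*); -so when the stem ends in a voiced consonant (*zenab*, *gol*); -eve when the stem ends in a vowel (*zowuje*, *uno*).
Since the final sound of *huebe* is /e/ (a vowel), it takes -eve, giving *huebeeve*.

huebeeve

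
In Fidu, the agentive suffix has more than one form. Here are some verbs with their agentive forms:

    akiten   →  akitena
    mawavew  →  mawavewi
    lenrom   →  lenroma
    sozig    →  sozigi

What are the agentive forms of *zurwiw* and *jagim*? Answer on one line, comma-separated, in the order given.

Looking at the final consonant of each stem: -a when the stem ends in a nasal (*akiten*, *lenrom*); -i when the stem ends in a non-nasal consonant (*mawavew*, *sozig*).
Since the final consonant of *zurwiw* is /w/ (non-nasal), it takes -i, giving *zurwiwi*.
*jagim*: final consonant = /m/, a nasal → -a → *jagima*.

zurwiwi, jagima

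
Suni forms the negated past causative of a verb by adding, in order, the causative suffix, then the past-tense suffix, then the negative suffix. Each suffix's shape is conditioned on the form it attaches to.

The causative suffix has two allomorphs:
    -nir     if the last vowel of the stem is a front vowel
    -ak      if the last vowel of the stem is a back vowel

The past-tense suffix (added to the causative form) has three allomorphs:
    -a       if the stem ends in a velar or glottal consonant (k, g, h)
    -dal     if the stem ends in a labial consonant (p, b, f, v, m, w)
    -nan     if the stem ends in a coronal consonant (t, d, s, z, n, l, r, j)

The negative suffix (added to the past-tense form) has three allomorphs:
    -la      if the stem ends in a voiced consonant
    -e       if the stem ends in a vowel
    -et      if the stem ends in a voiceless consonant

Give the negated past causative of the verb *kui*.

kuinirnanla

The last vowel of *kui* is /i/, which is a front vowel, so the causative suffix is -nir, giving *kuinir*.
The causative form *kuinir* — final consonant /r/ (coronal) → -nan → *kuinirnan*.
The final sound of the past-tense form *kuinirnan* is /n/, which is a voiced consonant, so the negative suffix is -la, giving *kuinirnanla*.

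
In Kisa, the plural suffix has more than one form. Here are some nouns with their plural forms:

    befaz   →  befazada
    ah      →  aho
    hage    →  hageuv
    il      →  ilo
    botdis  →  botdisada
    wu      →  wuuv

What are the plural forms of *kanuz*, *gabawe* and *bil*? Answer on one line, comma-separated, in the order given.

The alternation tracks the final sound of the stem — -ada when the stem ends in a sibilant (*befaz*, *botdis*); -o when the stem ends in a non-sibilant consonant (*ah*, *il*); -uv when the stem ends in a vowel (*hage*, *wu*).
Since the final sound of *kanuz* is /z/ (a sibilant), it takes -ada, giving *kanuzada*.
*gabawe*: final sound = /e/, a vowel → -uv → *gabaweuv*.
Since the final sound of *bil* is /l/ (a non-sibilant consonant), it takes -o, giving *bilo*.

kanuzada, gabaweuv, bilo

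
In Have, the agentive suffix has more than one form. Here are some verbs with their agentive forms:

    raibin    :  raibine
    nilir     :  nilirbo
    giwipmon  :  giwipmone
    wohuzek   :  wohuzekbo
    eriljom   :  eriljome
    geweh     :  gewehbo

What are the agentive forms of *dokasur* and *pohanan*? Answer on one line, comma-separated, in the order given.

dokasurbo, pohanane

Looking at the final consonant of each stem: -e when the stem ends in a nasal (*raibin*, *giwipmon*, *eriljom*); -bo when the stem ends in a non-nasal consonant (*nilir*, *wohuzek*, *geweh*).
Since the final consonant of *dokasur* is /r/ (non-nasal), it takes -bo, giving *dokasurbo*.
*pohanan*: final consonant = /n/, a nasal → -e → *pohanane*.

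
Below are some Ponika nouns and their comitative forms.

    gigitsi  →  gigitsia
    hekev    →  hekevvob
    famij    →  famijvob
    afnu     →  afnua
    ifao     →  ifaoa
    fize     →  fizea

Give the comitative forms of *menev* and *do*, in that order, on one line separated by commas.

menevvob, doa

The pattern is consonant vs. vowel: -vob when the stem ends in a consonant (*hekev*, *famij*); -a when the stem ends in a vowel (*gigitsi*, *afnu*, *ifao*, *fize*).
*menev*: final sound = /v/, a consonant → -vob → *menevvob*.
The final sound of *do* is /o/, which is a vowel, so the suffix is -a, giving *doa*.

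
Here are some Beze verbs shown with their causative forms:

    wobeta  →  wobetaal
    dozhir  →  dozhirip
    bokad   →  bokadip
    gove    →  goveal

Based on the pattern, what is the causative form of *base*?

baseal

The alternation tracks the final sound of the stem — -ip when the stem ends in a consonant (*dozhir*, *bokad*); -al when the stem ends in a vowel (*wobeta*, *gove*).
Since the final sound of *base* is /e/ (a vowel), it takes -al, giving *baseal*.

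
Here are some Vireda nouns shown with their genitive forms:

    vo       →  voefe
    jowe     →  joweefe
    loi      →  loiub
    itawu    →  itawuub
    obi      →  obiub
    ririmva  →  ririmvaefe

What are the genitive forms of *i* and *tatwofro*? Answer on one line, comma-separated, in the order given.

iub, tatwofroefe

The suffix is conditioned by the last vowel: -ub when the last vowel of the stem is a high vowel (*loi*, *itawu*, *obi*); -efe when the last vowel of the stem is a non-high vowel (*vo*, *jowe*, *ririmva*).
*i* — last vowel /i/ (a high vowel) → -ub → *iub*.
*tatwofro* — last vowel /o/ (a non-high vowel) → -efe → *tatwofroefe*.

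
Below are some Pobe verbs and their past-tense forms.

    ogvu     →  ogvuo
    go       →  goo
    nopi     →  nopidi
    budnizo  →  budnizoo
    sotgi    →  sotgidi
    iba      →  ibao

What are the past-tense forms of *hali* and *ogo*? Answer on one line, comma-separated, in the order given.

The alternation tracks the last vowel of the stem — -di when the last vowel of the stem is a front vowel (*nopi*, *sotgi*); -o when the last vowel of the stem is a back vowel (*ogvu*, *go*, *budnizo*, *iba*).
*hali*: last vowel = /i/, a front vowel → -di → *halidi*.
Since the last vowel of *ogo* is /o/ (a back vowel), it takes -o, giving *ogoo*.

halidi, ogoo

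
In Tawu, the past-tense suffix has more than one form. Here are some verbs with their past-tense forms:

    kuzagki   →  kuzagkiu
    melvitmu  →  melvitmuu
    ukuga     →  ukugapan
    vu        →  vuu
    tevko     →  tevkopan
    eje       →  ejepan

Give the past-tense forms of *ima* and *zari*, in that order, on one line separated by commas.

imapan, zariu

The alternation tracks the last vowel of the stem — -u when the last vowel of the stem is a high vowel (*kuzagki*, *melvitmu*, *vu*); -pan when the last vowel of the stem is a non-high vowel (*ukuga*, *tevko*, *eje*).
*ima*: last vowel = /a/, a non-high vowel → -pan → *imapan*.
*zari*: last vowel = /i/, a high vowel → -u → *zariu*.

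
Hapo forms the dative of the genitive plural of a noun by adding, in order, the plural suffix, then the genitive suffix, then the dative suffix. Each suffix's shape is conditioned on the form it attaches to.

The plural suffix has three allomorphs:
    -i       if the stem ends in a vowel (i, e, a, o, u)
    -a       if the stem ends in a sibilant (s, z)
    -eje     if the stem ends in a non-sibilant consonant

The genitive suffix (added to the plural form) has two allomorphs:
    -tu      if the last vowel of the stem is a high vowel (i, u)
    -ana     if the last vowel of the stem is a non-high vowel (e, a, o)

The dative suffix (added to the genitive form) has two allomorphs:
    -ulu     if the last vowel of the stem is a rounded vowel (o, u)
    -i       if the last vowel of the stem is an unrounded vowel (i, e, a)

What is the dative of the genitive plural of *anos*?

anosaanai

*anos* — final sound /s/ (a sibilant) → -a → *anosa*.
The plural form *anosa* — last vowel /a/ (a non-high vowel) → -ana → *anosaana*.
The genitive form *anosaana*: last vowel = /a/, an unrounded vowel → -i → *anosaanai*.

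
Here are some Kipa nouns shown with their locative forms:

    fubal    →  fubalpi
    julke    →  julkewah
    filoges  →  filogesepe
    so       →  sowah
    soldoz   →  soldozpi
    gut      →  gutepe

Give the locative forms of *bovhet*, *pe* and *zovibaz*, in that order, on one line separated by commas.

bovhetepe, pewah, zovibazpi

Looking at the final sound of each stem: -epe when the stem ends in a voiceless consonant (*filoges*, *gut*); -pi when the stem ends in a voiced consonant (*fubal*, *soldoz*); -wah when the stem ends in a vowel (*julke*, *so*).
*bovhet*: final sound = /t/, a voiceless consonant → -epe → *bovhetepe*.
Since the final sound of *pe* is /e/ (a vowel), it takes -wah, giving *pewah*.
*zovibaz* — final sound /z/ (a voiced consonant) → -pi → *zovibazpi*.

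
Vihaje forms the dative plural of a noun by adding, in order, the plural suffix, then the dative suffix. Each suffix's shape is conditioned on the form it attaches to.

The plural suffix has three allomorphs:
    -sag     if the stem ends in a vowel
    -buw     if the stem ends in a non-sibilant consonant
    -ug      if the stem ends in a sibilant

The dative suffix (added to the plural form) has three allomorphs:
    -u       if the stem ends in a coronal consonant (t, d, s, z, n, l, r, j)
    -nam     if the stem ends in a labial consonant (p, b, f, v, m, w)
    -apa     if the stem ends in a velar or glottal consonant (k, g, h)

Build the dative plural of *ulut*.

The final sound of *ulut* is /t/, which is a non-sibilant consonant, so the plural suffix is -buw, giving *ulutbuw*.
The plural form *ulutbuw* — final consonant /w/ (labial) → -nam → *ulutbuwnam*.

ulutbuwnam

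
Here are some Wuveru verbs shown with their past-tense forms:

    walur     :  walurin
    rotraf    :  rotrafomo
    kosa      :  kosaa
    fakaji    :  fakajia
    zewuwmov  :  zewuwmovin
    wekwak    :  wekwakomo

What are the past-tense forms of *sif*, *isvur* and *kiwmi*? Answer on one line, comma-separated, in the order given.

sifomo, isvurin, kiwmia

The pattern is voicing of the final sound: -omo when the stem ends in a voiceless consonant (*rotraf*, *wekwak*); -in when the stem ends in a voiced consonant (*walur*, *zewuwmov*); -a when the stem ends in a vowel (*kosa*, *fakaji*).
Since the final sound of *sif* is /f/ (a voiceless consonant), it takes -omo, giving *sifomo*.
*isvur* — final sound /r/ (a voiced consonant) → -in → *isvurin*.
Since the final sound of *kiwmi* is /i/ (a vowel), it takes -a, giving *kiwmia*.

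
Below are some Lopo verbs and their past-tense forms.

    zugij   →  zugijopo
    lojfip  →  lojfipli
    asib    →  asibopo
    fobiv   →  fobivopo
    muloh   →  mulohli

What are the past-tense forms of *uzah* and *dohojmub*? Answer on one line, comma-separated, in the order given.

The alternation tracks the final consonant of the stem — -li when the stem ends in a voiceless consonant (*lojfip*, *muloh*); -opo when the stem ends in a voiced consonant (*zugij*, *asib*, *fobiv*).
Since the final consonant of *uzah* is /h/ (voiceless), it takes -li, giving *uzahli*.
Since the final consonant of *dohojmub* is /b/ (voiced), it takes -opo, giving *dohojmubopo*.

uzahli, dohojmubopo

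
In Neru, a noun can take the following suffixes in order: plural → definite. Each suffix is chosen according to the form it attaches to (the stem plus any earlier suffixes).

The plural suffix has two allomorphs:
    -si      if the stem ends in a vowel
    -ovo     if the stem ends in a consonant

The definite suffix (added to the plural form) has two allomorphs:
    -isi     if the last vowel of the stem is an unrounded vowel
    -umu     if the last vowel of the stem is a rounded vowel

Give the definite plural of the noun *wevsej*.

wevsejovoumu

*wevsej*: final sound = /j/, a consonant → -ovo → *wevsejovo*.
The plural form *wevsejovo*: last vowel = /o/, a rounded vowel → -umu → *wevsejovoumu*.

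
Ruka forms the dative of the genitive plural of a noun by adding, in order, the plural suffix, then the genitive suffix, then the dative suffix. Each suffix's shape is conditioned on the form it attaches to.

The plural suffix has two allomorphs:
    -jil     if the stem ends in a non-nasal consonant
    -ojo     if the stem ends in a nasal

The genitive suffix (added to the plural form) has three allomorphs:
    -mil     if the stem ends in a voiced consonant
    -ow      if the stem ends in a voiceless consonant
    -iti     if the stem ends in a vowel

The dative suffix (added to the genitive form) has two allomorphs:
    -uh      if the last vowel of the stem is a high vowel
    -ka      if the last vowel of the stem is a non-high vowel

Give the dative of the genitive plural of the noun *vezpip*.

vezpipjilmiluh

*vezpip*: final consonant = /p/, non-nasal → -jil → *vezpipjil*.
The final sound of the plural form *vezpipjil* is /l/, which is a voiced consonant, so the genitive suffix is -mil, giving *vezpipjilmil*.
The genitive form *vezpipjilmil* — last vowel /i/ (a high vowel) → -uh → *vezpipjilmiluh*.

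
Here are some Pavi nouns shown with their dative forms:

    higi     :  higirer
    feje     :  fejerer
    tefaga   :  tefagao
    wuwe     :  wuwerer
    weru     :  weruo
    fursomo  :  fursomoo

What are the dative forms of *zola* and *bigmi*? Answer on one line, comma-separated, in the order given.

Looking at the last vowel of each stem: -rer when the last vowel of the stem is a front vowel (*higi*, *feje*, *wuwe*); -o when the last vowel of the stem is a back vowel (*tefaga*, *weru*, *fursomo*).
*zola*: last vowel = /a/, a back vowel → -o → *zolao*.
The last vowel of *bigmi* is /i/, which is a front vowel, so the suffix is -rer, giving *bigmirer*.

zolao, bigmirer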